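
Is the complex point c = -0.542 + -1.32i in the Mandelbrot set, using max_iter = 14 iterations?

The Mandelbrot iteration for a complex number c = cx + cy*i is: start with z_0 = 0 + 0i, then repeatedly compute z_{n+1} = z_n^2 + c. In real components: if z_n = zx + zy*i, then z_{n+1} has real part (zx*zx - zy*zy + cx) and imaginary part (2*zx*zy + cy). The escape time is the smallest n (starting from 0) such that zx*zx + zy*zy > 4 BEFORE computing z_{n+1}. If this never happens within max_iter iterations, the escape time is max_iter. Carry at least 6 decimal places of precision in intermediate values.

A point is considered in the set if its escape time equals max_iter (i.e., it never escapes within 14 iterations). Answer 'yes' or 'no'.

Answer: no

Derivation:
z_0 = 0 + 0i, c = -0.5420 + -1.3200i
Iter 1: z = -0.5420 + -1.3200i, |z|^2 = 2.0362
Iter 2: z = -1.9906 + 0.1109i, |z|^2 = 3.9749
Iter 3: z = 3.4083 + -1.7614i, |z|^2 = 14.7194
Escaped at iteration 3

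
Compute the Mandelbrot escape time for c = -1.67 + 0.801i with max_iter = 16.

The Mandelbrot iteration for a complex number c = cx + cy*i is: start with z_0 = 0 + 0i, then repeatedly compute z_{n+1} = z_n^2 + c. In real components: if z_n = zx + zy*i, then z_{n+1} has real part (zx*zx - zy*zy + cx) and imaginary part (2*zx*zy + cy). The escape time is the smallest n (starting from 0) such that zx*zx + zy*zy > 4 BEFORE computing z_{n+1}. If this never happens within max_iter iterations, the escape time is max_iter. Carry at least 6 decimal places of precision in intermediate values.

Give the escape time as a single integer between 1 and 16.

Answer: 3

Derivation:
z_0 = 0 + 0i, c = -1.6700 + 0.8010i
Iter 1: z = -1.6700 + 0.8010i, |z|^2 = 3.4305
Iter 2: z = 0.4773 + -1.8743i, |z|^2 = 3.7410
Iter 3: z = -4.9553 + -0.9882i, |z|^2 = 25.5320
Escaped at iteration 3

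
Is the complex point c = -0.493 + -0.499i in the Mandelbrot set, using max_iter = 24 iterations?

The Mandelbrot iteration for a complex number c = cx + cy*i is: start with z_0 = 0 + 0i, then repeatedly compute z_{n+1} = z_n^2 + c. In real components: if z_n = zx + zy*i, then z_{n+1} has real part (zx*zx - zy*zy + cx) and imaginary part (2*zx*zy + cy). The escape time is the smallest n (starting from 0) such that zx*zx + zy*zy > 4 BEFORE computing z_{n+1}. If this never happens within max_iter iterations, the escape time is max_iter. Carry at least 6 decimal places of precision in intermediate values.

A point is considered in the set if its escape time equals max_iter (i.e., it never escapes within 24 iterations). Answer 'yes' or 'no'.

Answer: yes

Derivation:
z_0 = 0 + 0i, c = -0.4930 + -0.4990i
Iter 1: z = -0.4930 + -0.4990i, |z|^2 = 0.4920
Iter 2: z = -0.4990 + -0.0070i, |z|^2 = 0.2490
Iter 3: z = -0.2441 + -0.4920i, |z|^2 = 0.3017
Iter 4: z = -0.6755 + -0.2588i, |z|^2 = 0.5233
Iter 5: z = -0.1037 + -0.1494i, |z|^2 = 0.0331
Iter 6: z = -0.5046 + -0.4680i, |z|^2 = 0.4736
Iter 7: z = -0.4575 + -0.0267i, |z|^2 = 0.2100
Iter 8: z = -0.2844 + -0.4746i, |z|^2 = 0.3061
Iter 9: z = -0.6373 + -0.2290i, |z|^2 = 0.4586
Iter 10: z = -0.1393 + -0.2071i, |z|^2 = 0.0623
Iter 11: z = -0.5165 + -0.4413i, |z|^2 = 0.4615
Iter 12: z = -0.4210 + -0.0431i, |z|^2 = 0.1791
Iter 13: z = -0.3176 + -0.4627i, |z|^2 = 0.3149
Iter 14: z = -0.6062 + -0.2051i, |z|^2 = 0.4095
Iter 15: z = -0.1676 + -0.2503i, |z|^2 = 0.0908
Iter 16: z = -0.5276 + -0.4151i, |z|^2 = 0.4506
Iter 17: z = -0.3870 + -0.0610i, |z|^2 = 0.1535
Iter 18: z = -0.3470 + -0.4518i, |z|^2 = 0.3245
Iter 19: z = -0.5767 + -0.1855i, |z|^2 = 0.3670
Iter 20: z = -0.1948 + -0.2851i, |z|^2 = 0.1192
Iter 21: z = -0.5363 + -0.3879i, |z|^2 = 0.4381
Iter 22: z = -0.3559 + -0.0829i, |z|^2 = 0.1335
Iter 23: z = -0.3732 + -0.4400i, |z|^2 = 0.3329
Did not escape in 24 iterations → in set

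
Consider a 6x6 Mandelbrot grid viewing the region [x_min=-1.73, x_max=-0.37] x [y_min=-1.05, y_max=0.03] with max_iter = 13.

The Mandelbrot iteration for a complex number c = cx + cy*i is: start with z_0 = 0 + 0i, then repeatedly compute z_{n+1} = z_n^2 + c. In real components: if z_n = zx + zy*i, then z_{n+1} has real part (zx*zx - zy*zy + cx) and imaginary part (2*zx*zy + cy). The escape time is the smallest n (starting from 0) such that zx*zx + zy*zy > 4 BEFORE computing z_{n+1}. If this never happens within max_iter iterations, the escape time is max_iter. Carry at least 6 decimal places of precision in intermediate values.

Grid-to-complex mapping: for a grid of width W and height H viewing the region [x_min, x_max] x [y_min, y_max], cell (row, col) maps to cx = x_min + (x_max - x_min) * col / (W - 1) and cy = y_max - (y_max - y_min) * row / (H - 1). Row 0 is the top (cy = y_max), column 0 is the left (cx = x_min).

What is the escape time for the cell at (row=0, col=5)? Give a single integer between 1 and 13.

Answer: 13

Derivation:
z_0 = 0 + 0i, c = -0.3700 + 0.0300i
Iter 1: z = -0.3700 + 0.0300i, |z|^2 = 0.1378
Iter 2: z = -0.2340 + 0.0078i, |z|^2 = 0.0548
Iter 3: z = -0.3153 + 0.0263i, |z|^2 = 0.1001
Iter 4: z = -0.2713 + 0.0134i, |z|^2 = 0.0738
Iter 5: z = -0.2966 + 0.0227i, |z|^2 = 0.0885
Iter 6: z = -0.2826 + 0.0165i, |z|^2 = 0.0801
Iter 7: z = -0.2904 + 0.0207i, |z|^2 = 0.0848
Iter 8: z = -0.2861 + 0.0180i, |z|^2 = 0.0822
Iter 9: z = -0.2885 + 0.0197i, |z|^2 = 0.0836
Iter 10: z = -0.2872 + 0.0186i, |z|^2 = 0.0828
Iter 11: z = -0.2879 + 0.0193i, |z|^2 = 0.0832
Iter 12: z = -0.2875 + 0.0189i, |z|^2 = 0.0830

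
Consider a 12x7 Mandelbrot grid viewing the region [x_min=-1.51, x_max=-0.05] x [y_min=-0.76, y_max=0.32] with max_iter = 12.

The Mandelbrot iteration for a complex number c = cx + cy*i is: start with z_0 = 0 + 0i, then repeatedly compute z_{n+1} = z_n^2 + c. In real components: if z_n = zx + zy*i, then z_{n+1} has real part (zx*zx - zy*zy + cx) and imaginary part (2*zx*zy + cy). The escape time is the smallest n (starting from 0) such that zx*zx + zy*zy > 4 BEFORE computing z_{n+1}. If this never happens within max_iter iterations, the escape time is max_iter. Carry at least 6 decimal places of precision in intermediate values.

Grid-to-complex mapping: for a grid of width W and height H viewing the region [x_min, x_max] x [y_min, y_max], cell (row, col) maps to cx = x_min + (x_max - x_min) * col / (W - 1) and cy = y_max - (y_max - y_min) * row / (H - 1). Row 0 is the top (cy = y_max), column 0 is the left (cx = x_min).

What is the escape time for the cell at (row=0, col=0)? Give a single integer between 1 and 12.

z_0 = 0 + 0i, c = -1.5100 + 0.3200i
Iter 1: z = -1.5100 + 0.3200i, |z|^2 = 2.3825
Iter 2: z = 0.6677 + -0.6464i, |z|^2 = 0.8637
Iter 3: z = -1.4820 + -0.5432i, |z|^2 = 2.4914
Iter 4: z = 0.3913 + 1.9301i, |z|^2 = 3.8782
Iter 5: z = -5.0820 + 1.8304i, |z|^2 = 29.1775
Escaped at iteration 5

Answer: 5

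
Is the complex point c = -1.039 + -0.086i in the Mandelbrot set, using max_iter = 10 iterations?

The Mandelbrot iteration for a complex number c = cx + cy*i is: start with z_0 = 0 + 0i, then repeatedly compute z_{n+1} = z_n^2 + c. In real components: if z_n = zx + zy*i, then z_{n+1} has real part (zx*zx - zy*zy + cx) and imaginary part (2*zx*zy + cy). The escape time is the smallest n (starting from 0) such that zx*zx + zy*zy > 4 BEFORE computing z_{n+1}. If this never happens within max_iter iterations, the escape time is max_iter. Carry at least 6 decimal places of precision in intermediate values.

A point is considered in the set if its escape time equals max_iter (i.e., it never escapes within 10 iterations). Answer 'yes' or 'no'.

Answer: yes

Derivation:
z_0 = 0 + 0i, c = -1.0390 + -0.0860i
Iter 1: z = -1.0390 + -0.0860i, |z|^2 = 1.0869
Iter 2: z = 0.0331 + 0.0927i, |z|^2 = 0.0097
Iter 3: z = -1.0465 + -0.0799i, |z|^2 = 1.1015
Iter 4: z = 0.0498 + 0.0811i, |z|^2 = 0.0091
Iter 5: z = -1.0431 + -0.0779i, |z|^2 = 1.0941
Iter 6: z = 0.0430 + 0.0766i, |z|^2 = 0.0077
Iter 7: z = -1.0430 + -0.0794i, |z|^2 = 1.0942
Iter 8: z = 0.0426 + 0.0797i, |z|^2 = 0.0082
Iter 9: z = -1.0435 + -0.0792i, |z|^2 = 1.0952
Did not escape in 10 iterations → in set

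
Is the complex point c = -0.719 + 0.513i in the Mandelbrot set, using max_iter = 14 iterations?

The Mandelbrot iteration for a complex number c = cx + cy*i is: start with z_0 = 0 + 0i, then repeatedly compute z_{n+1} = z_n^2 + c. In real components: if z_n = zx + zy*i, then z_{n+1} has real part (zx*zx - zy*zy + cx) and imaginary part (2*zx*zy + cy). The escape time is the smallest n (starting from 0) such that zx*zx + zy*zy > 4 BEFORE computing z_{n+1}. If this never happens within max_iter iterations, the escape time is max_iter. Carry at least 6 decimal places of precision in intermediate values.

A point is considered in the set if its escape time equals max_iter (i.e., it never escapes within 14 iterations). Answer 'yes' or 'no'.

Answer: no

Derivation:
z_0 = 0 + 0i, c = -0.7190 + 0.5130i
Iter 1: z = -0.7190 + 0.5130i, |z|^2 = 0.7801
Iter 2: z = -0.4652 + -0.2247i, |z|^2 = 0.2669
Iter 3: z = -0.5531 + 0.7221i, |z|^2 = 0.8273
Iter 4: z = -0.9345 + -0.2857i, |z|^2 = 0.9549
Iter 5: z = 0.0726 + 1.0470i, |z|^2 = 1.1014
Iter 6: z = -1.8098 + 0.6651i, |z|^2 = 3.7179
Iter 7: z = 2.1142 + -1.8944i, |z|^2 = 8.0587
Escaped at iteration 7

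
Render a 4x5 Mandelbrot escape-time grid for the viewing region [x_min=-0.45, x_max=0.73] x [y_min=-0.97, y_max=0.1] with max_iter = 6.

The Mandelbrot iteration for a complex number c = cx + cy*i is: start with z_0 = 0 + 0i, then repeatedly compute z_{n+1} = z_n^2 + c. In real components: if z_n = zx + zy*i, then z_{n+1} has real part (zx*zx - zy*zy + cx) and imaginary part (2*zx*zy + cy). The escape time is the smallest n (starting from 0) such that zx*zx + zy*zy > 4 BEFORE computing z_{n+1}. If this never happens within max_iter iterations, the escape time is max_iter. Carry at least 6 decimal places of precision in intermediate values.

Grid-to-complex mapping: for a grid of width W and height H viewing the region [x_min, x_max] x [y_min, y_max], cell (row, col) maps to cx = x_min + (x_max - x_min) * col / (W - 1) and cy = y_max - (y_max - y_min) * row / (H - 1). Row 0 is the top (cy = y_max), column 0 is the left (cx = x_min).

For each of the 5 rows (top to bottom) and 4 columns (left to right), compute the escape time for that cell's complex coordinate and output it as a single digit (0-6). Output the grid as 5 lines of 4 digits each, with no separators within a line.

Answer: 6663
6663
6663
6663
4632

Derivation:
(row=0, col=0): c = -0.4500 + 0.1000i → escape time 6
(row=0, col=1): c = -0.0567 + 0.1000i → escape time 6
(row=0, col=2): c = 0.3367 + 0.1000i → escape time 6
(row=0, col=3): c = 0.7300 + 0.1000i → escape time 3
(row=1, col=0): c = -0.4500 + -0.1675i → escape time 6
(row=1, col=1): c = -0.0567 + -0.1675i → escape time 6
(row=1, col=2): c = 0.3367 + -0.1675i → escape time 6
(row=1, col=3): c = 0.7300 + -0.1675i → escape time 3
(row=2, col=0): c = -0.4500 + -0.4350i → escape time 6
(row=2, col=1): c = -0.0567 + -0.4350i → escape time 6
(row=2, col=2): c = 0.3367 + -0.4350i → escape time 6
(row=2, col=3): c = 0.7300 + -0.4350i → escape time 3
(row=3, col=0): c = -0.4500 + -0.7025i → escape time 6
(row=3, col=1): c = -0.0567 + -0.7025i → escape time 6
(row=3, col=2): c = 0.3367 + -0.7025i → escape time 6
(row=3, col=3): c = 0.7300 + -0.7025i → escape time 3
(row=4, col=0): c = -0.4500 + -0.9700i → escape time 4
(row=4, col=1): c = -0.0567 + -0.9700i → escape time 6
(row=4, col=2): c = 0.3367 + -0.9700i → escape time 3
(row=4, col=3): c = 0.7300 + -0.9700i → escape time 2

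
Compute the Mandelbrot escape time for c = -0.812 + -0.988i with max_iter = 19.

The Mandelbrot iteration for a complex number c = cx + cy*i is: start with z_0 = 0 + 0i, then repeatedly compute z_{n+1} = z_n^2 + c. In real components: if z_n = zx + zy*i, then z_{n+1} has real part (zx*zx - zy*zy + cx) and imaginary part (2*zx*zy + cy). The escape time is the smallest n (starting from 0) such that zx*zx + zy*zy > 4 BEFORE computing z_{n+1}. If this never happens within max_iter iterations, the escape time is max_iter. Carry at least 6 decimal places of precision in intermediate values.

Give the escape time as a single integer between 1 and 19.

z_0 = 0 + 0i, c = -0.8120 + -0.9880i
Iter 1: z = -0.8120 + -0.9880i, |z|^2 = 1.6355
Iter 2: z = -1.1288 + 0.6165i, |z|^2 = 1.6543
Iter 3: z = 0.0821 + -2.3798i, |z|^2 = 5.6704
Escaped at iteration 3

Answer: 3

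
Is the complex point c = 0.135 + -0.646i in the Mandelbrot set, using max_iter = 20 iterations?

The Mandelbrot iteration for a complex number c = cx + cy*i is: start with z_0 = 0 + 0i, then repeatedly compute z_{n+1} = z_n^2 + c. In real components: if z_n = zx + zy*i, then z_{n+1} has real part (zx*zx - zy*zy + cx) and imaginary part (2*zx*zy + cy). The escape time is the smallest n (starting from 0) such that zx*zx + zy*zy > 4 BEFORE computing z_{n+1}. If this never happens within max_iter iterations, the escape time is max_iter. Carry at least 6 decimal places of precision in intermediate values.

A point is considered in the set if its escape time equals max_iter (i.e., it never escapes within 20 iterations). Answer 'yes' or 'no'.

Answer: yes

Derivation:
z_0 = 0 + 0i, c = 0.1350 + -0.6460i
Iter 1: z = 0.1350 + -0.6460i, |z|^2 = 0.4355
Iter 2: z = -0.2641 + -0.8204i, |z|^2 = 0.7428
Iter 3: z = -0.4683 + -0.2127i, |z|^2 = 0.2646
Iter 4: z = 0.3091 + -0.4468i, |z|^2 = 0.2952
Iter 5: z = 0.0309 + -0.9222i, |z|^2 = 0.8515
Iter 6: z = -0.7145 + -0.7030i, |z|^2 = 1.0048
Iter 7: z = 0.1513 + 0.3587i, |z|^2 = 0.1516
Iter 8: z = 0.0292 + -0.5375i, |z|^2 = 0.2897
Iter 9: z = -0.1530 + -0.6774i, |z|^2 = 0.4823
Iter 10: z = -0.3005 + -0.4387i, |z|^2 = 0.2827
Iter 11: z = 0.0328 + -0.3824i, |z|^2 = 0.1473
Iter 12: z = -0.0101 + -0.6711i, |z|^2 = 0.4505
Iter 13: z = -0.3153 + -0.6324i, |z|^2 = 0.4993
Iter 14: z = -0.1655 + -0.2472i, |z|^2 = 0.0885
Iter 15: z = 0.1013 + -0.5641i, |z|^2 = 0.3285
Iter 16: z = -0.1730 + -0.7603i, |z|^2 = 0.6079
Iter 17: z = -0.4131 + -0.3830i, |z|^2 = 0.3173
Iter 18: z = 0.1590 + -0.3296i, |z|^2 = 0.1339
Iter 19: z = 0.0516 + -0.7508i, |z|^2 = 0.5664
Did not escape in 20 iterations → in set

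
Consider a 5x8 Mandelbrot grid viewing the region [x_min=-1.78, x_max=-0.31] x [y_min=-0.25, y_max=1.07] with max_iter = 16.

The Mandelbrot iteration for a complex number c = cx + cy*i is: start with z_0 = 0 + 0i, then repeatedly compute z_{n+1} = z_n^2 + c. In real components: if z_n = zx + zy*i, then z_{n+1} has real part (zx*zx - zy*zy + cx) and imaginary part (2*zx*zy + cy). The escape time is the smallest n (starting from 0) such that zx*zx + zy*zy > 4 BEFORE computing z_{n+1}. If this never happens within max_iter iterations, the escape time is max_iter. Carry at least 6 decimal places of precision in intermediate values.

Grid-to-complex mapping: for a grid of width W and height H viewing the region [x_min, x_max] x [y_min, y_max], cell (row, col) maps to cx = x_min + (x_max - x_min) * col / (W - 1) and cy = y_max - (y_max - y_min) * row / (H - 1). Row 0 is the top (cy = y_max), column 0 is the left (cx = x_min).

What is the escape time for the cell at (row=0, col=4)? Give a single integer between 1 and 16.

z_0 = 0 + 0i, c = -0.3100 + 1.0700i
Iter 1: z = -0.3100 + 1.0700i, |z|^2 = 1.2410
Iter 2: z = -1.3588 + 0.4066i, |z|^2 = 2.0117
Iter 3: z = 1.3710 + -0.0350i, |z|^2 = 1.8809
Iter 4: z = 1.5685 + 0.9741i, |z|^2 = 3.4089
Iter 5: z = 1.2012 + 4.1256i, |z|^2 = 18.4638
Escaped at iteration 5

Answer: 5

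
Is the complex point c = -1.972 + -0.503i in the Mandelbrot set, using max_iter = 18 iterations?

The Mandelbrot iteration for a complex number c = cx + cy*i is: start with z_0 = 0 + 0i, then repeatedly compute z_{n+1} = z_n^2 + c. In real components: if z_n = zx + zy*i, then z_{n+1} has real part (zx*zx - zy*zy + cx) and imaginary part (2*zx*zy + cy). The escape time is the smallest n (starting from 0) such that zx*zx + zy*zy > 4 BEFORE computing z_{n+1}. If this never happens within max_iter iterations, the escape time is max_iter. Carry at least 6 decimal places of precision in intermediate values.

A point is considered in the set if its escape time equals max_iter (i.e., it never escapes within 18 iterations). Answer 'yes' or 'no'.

Answer: no

Derivation:
z_0 = 0 + 0i, c = -1.9720 + -0.5030i
Iter 1: z = -1.9720 + -0.5030i, |z|^2 = 4.1418
Escaped at iteration 1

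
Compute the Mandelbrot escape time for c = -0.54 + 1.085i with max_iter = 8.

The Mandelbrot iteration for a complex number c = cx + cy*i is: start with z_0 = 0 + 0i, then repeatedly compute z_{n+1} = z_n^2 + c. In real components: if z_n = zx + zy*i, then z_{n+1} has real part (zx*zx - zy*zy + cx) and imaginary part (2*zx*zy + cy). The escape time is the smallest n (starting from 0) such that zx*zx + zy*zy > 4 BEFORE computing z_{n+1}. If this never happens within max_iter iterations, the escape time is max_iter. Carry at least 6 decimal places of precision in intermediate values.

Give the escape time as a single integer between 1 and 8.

z_0 = 0 + 0i, c = -0.5400 + 1.0850i
Iter 1: z = -0.5400 + 1.0850i, |z|^2 = 1.4688
Iter 2: z = -1.4256 + -0.0868i, |z|^2 = 2.0399
Iter 3: z = 1.4849 + 1.3325i, |z|^2 = 3.9804
Iter 4: z = -0.1107 + 5.0422i, |z|^2 = 25.4355
Escaped at iteration 4

Answer: 4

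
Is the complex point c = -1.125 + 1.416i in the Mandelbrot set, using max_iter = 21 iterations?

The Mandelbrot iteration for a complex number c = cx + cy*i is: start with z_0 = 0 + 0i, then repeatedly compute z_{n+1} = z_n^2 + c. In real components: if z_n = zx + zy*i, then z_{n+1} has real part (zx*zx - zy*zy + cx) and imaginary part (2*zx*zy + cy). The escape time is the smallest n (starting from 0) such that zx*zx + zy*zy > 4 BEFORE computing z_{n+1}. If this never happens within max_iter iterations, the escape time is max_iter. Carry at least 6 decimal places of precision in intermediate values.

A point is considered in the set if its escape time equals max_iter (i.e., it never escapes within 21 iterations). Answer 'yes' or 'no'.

Answer: no

Derivation:
z_0 = 0 + 0i, c = -1.1250 + 1.4160i
Iter 1: z = -1.1250 + 1.4160i, |z|^2 = 3.2707
Iter 2: z = -1.8644 + -1.7700i, |z|^2 = 6.6090
Escaped at iteration 2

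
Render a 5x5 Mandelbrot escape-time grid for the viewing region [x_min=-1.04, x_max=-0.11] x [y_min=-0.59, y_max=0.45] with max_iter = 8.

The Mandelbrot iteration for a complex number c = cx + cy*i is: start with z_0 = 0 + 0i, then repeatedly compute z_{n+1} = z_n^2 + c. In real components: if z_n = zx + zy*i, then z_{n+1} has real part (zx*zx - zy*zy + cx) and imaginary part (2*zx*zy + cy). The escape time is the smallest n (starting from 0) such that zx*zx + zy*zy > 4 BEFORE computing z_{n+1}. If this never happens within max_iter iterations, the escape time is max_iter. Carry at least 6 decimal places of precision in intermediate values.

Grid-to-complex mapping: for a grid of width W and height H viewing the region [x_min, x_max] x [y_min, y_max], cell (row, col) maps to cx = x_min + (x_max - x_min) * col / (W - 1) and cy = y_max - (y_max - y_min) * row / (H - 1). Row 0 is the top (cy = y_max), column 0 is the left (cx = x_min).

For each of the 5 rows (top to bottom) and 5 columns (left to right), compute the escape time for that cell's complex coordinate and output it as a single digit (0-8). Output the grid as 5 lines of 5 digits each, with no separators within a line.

Answer: 57888
88888
88888
88888
45888

Derivation:
(row=0, col=0): c = -1.0400 + 0.4500i → escape time 5
(row=0, col=1): c = -0.8075 + 0.4500i → escape time 7
(row=0, col=2): c = -0.5750 + 0.4500i → escape time 8
(row=0, col=3): c = -0.3425 + 0.4500i → escape time 8
(row=0, col=4): c = -0.1100 + 0.4500i → escape time 8
(row=1, col=0): c = -1.0400 + 0.1900i → escape time 8
(row=1, col=1): c = -0.8075 + 0.1900i → escape time 8
(row=1, col=2): c = -0.5750 + 0.1900i → escape time 8
(row=1, col=3): c = -0.3425 + 0.1900i → escape time 8
(row=1, col=4): c = -0.1100 + 0.1900i → escape time 8
(row=2, col=0): c = -1.0400 + -0.0700i → escape time 8
(row=2, col=1): c = -0.8075 + -0.0700i → escape time 8
(row=2, col=2): c = -0.5750 + -0.0700i → escape time 8
(row=2, col=3): c = -0.3425 + -0.0700i → escape time 8
(row=2, col=4): c = -0.1100 + -0.0700i → escape time 8
(row=3, col=0): c = -1.0400 + -0.3300i → escape time 8
(row=3, col=1): c = -0.8075 + -0.3300i → escape time 8
(row=3, col=2): c = -0.5750 + -0.3300i → escape time 8
(row=3, col=3): c = -0.3425 + -0.3300i → escape time 8
(row=3, col=4): c = -0.1100 + -0.3300i → escape time 8
(row=4, col=0): c = -1.0400 + -0.5900i → escape time 4
(row=4, col=1): c = -0.8075 + -0.5900i → escape time 5
(row=4, col=2): c = -0.5750 + -0.5900i → escape time 8
(row=4, col=3): c = -0.3425 + -0.5900i → escape time 8
(row=4, col=4): c = -0.1100 + -0.5900i → escape time 8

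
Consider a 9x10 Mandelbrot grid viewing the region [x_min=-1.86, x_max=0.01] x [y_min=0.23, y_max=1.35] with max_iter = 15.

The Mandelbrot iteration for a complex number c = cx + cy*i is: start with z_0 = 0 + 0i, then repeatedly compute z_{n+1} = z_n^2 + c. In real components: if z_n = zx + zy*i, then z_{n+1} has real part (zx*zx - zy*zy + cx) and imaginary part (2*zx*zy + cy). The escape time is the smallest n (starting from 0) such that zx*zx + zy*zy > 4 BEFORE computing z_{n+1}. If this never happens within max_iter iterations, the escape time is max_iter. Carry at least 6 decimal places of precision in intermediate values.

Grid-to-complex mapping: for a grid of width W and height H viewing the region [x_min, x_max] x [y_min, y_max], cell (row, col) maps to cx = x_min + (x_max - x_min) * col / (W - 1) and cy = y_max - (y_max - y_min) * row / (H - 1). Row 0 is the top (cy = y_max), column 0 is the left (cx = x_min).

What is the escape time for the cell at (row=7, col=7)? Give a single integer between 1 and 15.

Answer: 15

Derivation:
z_0 = 0 + 0i, c = -0.2238 + 0.4789i
Iter 1: z = -0.2238 + 0.4789i, |z|^2 = 0.2794
Iter 2: z = -0.4030 + 0.2646i, |z|^2 = 0.2324
Iter 3: z = -0.1313 + 0.2656i, |z|^2 = 0.0878
Iter 4: z = -0.2771 + 0.4091i, |z|^2 = 0.2441
Iter 5: z = -0.3144 + 0.2522i, |z|^2 = 0.1624
Iter 6: z = -0.1885 + 0.3203i, |z|^2 = 0.1382
Iter 7: z = -0.2908 + 0.3581i, |z|^2 = 0.2128
Iter 8: z = -0.2674 + 0.2706i, |z|^2 = 0.1447
Iter 9: z = -0.2255 + 0.3342i, |z|^2 = 0.1625
Iter 10: z = -0.2846 + 0.3282i, |z|^2 = 0.1887
Iter 11: z = -0.2505 + 0.2921i, |z|^2 = 0.1481
Iter 12: z = -0.2463 + 0.3326i, |z|^2 = 0.1713
Iter 13: z = -0.2737 + 0.3151i, |z|^2 = 0.1742
Iter 14: z = -0.2481 + 0.3064i, |z|^2 = 0.1555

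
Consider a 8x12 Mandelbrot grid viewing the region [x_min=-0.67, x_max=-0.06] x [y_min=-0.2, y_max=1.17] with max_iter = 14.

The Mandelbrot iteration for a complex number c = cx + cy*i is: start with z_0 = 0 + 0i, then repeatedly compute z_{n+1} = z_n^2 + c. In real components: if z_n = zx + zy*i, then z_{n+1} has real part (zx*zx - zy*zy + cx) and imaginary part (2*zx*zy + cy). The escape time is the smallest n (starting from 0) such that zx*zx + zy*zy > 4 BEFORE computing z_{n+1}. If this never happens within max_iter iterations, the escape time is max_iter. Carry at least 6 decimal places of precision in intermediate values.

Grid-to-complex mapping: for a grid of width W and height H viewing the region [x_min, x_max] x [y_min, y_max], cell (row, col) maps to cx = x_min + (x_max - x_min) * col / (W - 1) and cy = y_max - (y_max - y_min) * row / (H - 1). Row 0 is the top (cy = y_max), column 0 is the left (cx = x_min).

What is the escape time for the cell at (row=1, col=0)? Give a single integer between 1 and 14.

z_0 = 0 + 0i, c = -0.6700 + 1.0455i
Iter 1: z = -0.6700 + 1.0455i, |z|^2 = 1.5419
Iter 2: z = -1.3141 + -0.3555i, |z|^2 = 1.8531
Iter 3: z = 0.9304 + 1.9796i, |z|^2 = 4.7847
Escaped at iteration 3

Answer: 3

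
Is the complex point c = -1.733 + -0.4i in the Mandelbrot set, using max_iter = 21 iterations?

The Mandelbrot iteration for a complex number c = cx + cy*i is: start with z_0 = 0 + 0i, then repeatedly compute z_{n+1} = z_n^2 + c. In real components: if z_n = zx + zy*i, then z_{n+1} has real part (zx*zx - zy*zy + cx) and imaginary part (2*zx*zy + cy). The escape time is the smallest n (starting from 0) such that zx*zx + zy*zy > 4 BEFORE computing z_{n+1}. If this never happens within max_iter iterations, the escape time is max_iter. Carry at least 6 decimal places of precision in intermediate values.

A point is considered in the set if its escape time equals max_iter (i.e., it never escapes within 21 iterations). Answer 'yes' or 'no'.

Answer: no

Derivation:
z_0 = 0 + 0i, c = -1.7330 + -0.4000i
Iter 1: z = -1.7330 + -0.4000i, |z|^2 = 3.1633
Iter 2: z = 1.1103 + 0.9864i, |z|^2 = 2.2057
Iter 3: z = -1.4732 + 1.7904i, |z|^2 = 5.3759
Escaped at iteration 3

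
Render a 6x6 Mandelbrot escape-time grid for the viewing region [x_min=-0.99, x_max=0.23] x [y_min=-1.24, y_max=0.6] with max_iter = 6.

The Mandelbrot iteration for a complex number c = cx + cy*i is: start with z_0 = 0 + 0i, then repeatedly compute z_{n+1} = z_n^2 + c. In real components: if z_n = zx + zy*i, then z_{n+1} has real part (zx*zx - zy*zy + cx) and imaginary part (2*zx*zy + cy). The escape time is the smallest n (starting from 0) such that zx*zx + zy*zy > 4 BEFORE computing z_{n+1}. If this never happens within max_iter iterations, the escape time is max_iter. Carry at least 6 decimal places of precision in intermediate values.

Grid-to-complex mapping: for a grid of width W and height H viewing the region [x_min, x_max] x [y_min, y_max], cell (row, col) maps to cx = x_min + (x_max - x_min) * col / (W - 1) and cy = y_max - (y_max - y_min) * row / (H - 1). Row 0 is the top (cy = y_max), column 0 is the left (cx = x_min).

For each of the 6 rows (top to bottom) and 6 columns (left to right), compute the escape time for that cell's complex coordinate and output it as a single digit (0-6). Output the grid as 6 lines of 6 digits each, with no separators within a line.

(row=0, col=0): c = -0.9900 + 0.6000i → escape time 5
(row=0, col=1): c = -0.7460 + 0.6000i → escape time 6
(row=0, col=2): c = -0.5020 + 0.6000i → escape time 6
(row=0, col=3): c = -0.2580 + 0.6000i → escape time 6
(row=0, col=4): c = -0.0140 + 0.6000i → escape time 6
(row=0, col=5): c = 0.2300 + 0.6000i → escape time 6
(row=1, col=0): c = -0.9900 + 0.2320i → escape time 6
(row=1, col=1): c = -0.7460 + 0.2320i → escape time 6
(row=1, col=2): c = -0.5020 + 0.2320i → escape time 6
(row=1, col=3): c = -0.2580 + 0.2320i → escape time 6
(row=1, col=4): c = -0.0140 + 0.2320i → escape time 6
(row=1, col=5): c = 0.2300 + 0.2320i → escape time 6
(row=2, col=0): c = -0.9900 + -0.1360i → escape time 6
(row=2, col=1): c = -0.7460 + -0.1360i → escape time 6
(row=2, col=2): c = -0.5020 + -0.1360i → escape time 6
(row=2, col=3): c = -0.2580 + -0.1360i → escape time 6
(row=2, col=4): c = -0.0140 + -0.1360i → escape time 6
(row=2, col=5): c = 0.2300 + -0.1360i → escape time 6
(row=3, col=0): c = -0.9900 + -0.5040i → escape time 5
(row=3, col=1): c = -0.7460 + -0.5040i → escape time 6
(row=3, col=2): c = -0.5020 + -0.5040i → escape time 6
(row=3, col=3): c = -0.2580 + -0.5040i → escape time 6
(row=3, col=4): c = -0.0140 + -0.5040i → escape time 6
(row=3, col=5): c = 0.2300 + -0.5040i → escape time 6
(row=4, col=0): c = -0.9900 + -0.8720i → escape time 3
(row=4, col=1): c = -0.7460 + -0.8720i → escape time 4
(row=4, col=2): c = -0.5020 + -0.8720i → escape time 4
(row=4, col=3): c = -0.2580 + -0.8720i → escape time 6
(row=4, col=4): c = -0.0140 + -0.8720i → escape time 6
(row=4, col=5): c = 0.2300 + -0.8720i → escape time 4
(row=5, col=0): c = -0.9900 + -1.2400i → escape time 3
(row=5, col=1): c = -0.7460 + -1.2400i → escape time 3
(row=5, col=2): c = -0.5020 + -1.2400i → escape time 3
(row=5, col=3): c = -0.2580 + -1.2400i → escape time 3
(row=5, col=4): c = -0.0140 + -1.2400i → escape time 3
(row=5, col=5): c = 0.2300 + -1.2400i → escape time 2

Answer: 566666
666666
666666
566666
344664
333332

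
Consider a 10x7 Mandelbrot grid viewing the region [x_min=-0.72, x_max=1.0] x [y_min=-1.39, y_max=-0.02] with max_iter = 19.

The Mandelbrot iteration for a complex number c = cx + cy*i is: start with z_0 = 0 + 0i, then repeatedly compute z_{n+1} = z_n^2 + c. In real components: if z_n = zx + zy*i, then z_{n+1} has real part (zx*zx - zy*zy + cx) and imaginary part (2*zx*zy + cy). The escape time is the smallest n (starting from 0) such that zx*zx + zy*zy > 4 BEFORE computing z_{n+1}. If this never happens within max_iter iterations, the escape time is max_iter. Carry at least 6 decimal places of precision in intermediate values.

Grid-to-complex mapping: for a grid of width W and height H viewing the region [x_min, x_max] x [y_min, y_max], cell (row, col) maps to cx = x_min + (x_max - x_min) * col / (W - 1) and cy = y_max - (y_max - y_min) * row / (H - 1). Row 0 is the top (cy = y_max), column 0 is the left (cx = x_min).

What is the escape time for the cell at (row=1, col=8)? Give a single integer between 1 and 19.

Answer: 3

Derivation:
z_0 = 0 + 0i, c = 0.8089 + -0.2483i
Iter 1: z = 0.8089 + -0.2483i, |z|^2 = 0.7160
Iter 2: z = 1.4015 + -0.6501i, |z|^2 = 2.3869
Iter 3: z = 2.3505 + -2.0705i, |z|^2 = 9.8122
Escaped at iteration 3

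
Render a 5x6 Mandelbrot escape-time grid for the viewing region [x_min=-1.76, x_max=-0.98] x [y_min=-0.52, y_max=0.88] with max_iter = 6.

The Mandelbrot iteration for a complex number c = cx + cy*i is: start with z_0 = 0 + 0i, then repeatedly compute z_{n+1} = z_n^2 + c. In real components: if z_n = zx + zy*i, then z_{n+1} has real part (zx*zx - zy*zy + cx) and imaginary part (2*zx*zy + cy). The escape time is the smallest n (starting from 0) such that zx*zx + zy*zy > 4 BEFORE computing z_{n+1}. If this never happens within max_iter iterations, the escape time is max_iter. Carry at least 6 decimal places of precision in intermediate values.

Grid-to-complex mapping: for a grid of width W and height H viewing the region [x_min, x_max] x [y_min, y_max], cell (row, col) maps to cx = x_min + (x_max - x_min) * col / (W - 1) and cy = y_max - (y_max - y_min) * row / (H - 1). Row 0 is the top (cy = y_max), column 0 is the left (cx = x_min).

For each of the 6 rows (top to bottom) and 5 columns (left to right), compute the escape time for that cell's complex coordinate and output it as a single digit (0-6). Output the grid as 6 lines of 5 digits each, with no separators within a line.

(row=0, col=0): c = -1.7600 + 0.8800i → escape time 2
(row=0, col=1): c = -1.5650 + 0.8800i → escape time 3
(row=0, col=2): c = -1.3700 + 0.8800i → escape time 3
(row=0, col=3): c = -1.1750 + 0.8800i → escape time 3
(row=0, col=4): c = -0.9800 + 0.8800i → escape time 3
(row=1, col=0): c = -1.7600 + 0.6000i → escape time 3
(row=1, col=1): c = -1.5650 + 0.6000i → escape time 3
(row=1, col=2): c = -1.3700 + 0.6000i → escape time 3
(row=1, col=3): c = -1.1750 + 0.6000i → escape time 4
(row=1, col=4): c = -0.9800 + 0.6000i → escape time 5
(row=2, col=0): c = -1.7600 + 0.3200i → escape time 4
(row=2, col=1): c = -1.5650 + 0.3200i → escape time 4
(row=2, col=2): c = -1.3700 + 0.3200i → escape time 6
(row=2, col=3): c = -1.1750 + 0.3200i → escape time 6
(row=2, col=4): c = -0.9800 + 0.3200i → escape time 6
(row=3, col=0): c = -1.7600 + 0.0400i → escape time 6
(row=3, col=1): c = -1.5650 + 0.0400i → escape time 6
(row=3, col=2): c = -1.3700 + 0.0400i → escape time 6
(row=3, col=3): c = -1.1750 + 0.0400i → escape time 6
(row=3, col=4): c = -0.9800 + 0.0400i → escape time 6
(row=4, col=0): c = -1.7600 + -0.2400i → escape time 4
(row=4, col=1): c = -1.5650 + -0.2400i → escape time 5
(row=4, col=2): c = -1.3700 + -0.2400i → escape time 6
(row=4, col=3): c = -1.1750 + -0.2400i → escape time 6
(row=4, col=4): c = -0.9800 + -0.2400i → escape time 6
(row=5, col=0): c = -1.7600 + -0.5200i → escape time 3
(row=5, col=1): c = -1.5650 + -0.5200i → escape time 3
(row=5, col=2): c = -1.3700 + -0.5200i → escape time 3
(row=5, col=3): c = -1.1750 + -0.5200i → escape time 5
(row=5, col=4): c = -0.9800 + -0.5200i → escape time 5

Answer: 23333
33345
44666
66666
45666
33355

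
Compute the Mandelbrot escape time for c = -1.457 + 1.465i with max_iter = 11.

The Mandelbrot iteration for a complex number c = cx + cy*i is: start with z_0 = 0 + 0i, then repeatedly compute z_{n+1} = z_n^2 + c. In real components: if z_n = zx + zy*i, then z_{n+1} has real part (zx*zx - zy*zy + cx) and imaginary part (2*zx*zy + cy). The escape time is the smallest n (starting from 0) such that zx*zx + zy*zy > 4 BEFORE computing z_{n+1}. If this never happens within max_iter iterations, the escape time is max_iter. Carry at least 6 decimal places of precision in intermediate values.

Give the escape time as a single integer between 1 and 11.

z_0 = 0 + 0i, c = -1.4570 + 1.4650i
Iter 1: z = -1.4570 + 1.4650i, |z|^2 = 4.2691
Escaped at iteration 1

Answer: 1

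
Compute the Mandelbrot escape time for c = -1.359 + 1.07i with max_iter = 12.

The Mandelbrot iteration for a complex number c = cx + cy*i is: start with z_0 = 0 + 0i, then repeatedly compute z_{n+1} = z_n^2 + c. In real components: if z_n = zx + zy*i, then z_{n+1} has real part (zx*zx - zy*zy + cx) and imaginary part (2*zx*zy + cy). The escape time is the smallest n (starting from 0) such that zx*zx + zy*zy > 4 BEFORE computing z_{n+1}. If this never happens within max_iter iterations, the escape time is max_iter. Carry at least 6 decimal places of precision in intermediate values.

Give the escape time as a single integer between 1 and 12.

z_0 = 0 + 0i, c = -1.3590 + 1.0700i
Iter 1: z = -1.3590 + 1.0700i, |z|^2 = 2.9918
Iter 2: z = -0.6570 + -1.8383i, |z|^2 = 3.8109
Iter 3: z = -4.3065 + 3.4855i, |z|^2 = 30.6952
Escaped at iteration 3

Answer: 3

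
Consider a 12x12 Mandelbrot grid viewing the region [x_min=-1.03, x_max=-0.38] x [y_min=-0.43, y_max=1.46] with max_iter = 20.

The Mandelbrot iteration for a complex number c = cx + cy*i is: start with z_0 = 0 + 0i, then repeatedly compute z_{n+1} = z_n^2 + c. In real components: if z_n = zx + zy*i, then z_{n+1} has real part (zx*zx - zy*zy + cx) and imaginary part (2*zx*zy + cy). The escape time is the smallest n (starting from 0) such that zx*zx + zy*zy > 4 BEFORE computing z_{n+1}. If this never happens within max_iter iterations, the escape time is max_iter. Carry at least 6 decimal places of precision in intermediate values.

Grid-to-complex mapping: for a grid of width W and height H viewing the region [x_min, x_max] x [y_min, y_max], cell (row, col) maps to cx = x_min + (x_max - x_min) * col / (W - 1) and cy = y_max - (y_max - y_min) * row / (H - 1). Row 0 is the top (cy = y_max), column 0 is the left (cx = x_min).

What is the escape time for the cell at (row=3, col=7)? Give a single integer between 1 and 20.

Answer: 4

Derivation:
z_0 = 0 + 0i, c = -0.6164 + 0.9445i
Iter 1: z = -0.6164 + 0.9445i, |z|^2 = 1.2721
Iter 2: z = -1.1286 + -0.2198i, |z|^2 = 1.3221
Iter 3: z = 0.6091 + 1.4407i, |z|^2 = 2.4467
Iter 4: z = -2.3211 + 2.6997i, |z|^2 = 12.6757
Escaped at iteration 4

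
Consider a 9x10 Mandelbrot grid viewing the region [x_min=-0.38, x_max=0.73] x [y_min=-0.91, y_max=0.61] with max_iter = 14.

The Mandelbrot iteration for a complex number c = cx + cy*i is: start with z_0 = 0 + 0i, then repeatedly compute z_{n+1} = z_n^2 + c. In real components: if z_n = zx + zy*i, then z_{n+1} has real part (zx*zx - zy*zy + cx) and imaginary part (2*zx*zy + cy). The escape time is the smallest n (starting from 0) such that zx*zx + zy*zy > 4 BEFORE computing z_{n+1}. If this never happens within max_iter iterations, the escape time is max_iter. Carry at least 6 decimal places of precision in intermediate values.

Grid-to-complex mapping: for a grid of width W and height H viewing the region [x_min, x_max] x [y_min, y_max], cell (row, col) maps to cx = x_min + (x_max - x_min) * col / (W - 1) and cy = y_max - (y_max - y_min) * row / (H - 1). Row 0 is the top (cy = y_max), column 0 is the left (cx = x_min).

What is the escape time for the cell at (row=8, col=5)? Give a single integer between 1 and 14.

Answer: 5

Derivation:
z_0 = 0 + 0i, c = 0.3137 + -0.7411i
Iter 1: z = 0.3137 + -0.7411i, |z|^2 = 0.6477
Iter 2: z = -0.1371 + -1.2062i, |z|^2 = 1.4736
Iter 3: z = -1.1223 + -0.4105i, |z|^2 = 1.4280
Iter 4: z = 1.4048 + 0.1803i, |z|^2 = 2.0059
Iter 5: z = 2.2546 + -0.2347i, |z|^2 = 5.1385
Escaped at iteration 5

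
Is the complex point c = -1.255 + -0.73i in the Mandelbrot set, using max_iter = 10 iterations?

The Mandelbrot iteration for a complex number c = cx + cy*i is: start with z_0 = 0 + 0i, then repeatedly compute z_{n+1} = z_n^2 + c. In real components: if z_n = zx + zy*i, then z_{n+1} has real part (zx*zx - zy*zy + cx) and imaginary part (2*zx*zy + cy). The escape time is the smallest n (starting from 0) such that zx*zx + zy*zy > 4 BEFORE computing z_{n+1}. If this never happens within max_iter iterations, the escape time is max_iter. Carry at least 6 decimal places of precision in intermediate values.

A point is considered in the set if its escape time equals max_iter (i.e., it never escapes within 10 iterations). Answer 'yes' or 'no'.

Answer: no

Derivation:
z_0 = 0 + 0i, c = -1.2550 + -0.7300i
Iter 1: z = -1.2550 + -0.7300i, |z|^2 = 2.1079
Iter 2: z = -0.2129 + 1.1023i, |z|^2 = 1.2604
Iter 3: z = -2.4247 + -1.1993i, |z|^2 = 7.3177
Escaped at iteration 3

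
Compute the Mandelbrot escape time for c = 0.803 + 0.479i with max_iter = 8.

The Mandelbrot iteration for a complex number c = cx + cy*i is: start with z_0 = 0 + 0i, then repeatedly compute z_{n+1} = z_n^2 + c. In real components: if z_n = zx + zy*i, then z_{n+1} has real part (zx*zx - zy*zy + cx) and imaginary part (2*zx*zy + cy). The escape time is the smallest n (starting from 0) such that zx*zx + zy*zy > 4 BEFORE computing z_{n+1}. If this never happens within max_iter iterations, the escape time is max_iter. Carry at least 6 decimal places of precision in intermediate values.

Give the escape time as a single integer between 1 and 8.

z_0 = 0 + 0i, c = 0.8030 + 0.4790i
Iter 1: z = 0.8030 + 0.4790i, |z|^2 = 0.8743
Iter 2: z = 1.2184 + 1.2483i, |z|^2 = 3.0426
Iter 3: z = 0.7292 + 3.5207i, |z|^2 = 12.9272
Escaped at iteration 3

Answer: 3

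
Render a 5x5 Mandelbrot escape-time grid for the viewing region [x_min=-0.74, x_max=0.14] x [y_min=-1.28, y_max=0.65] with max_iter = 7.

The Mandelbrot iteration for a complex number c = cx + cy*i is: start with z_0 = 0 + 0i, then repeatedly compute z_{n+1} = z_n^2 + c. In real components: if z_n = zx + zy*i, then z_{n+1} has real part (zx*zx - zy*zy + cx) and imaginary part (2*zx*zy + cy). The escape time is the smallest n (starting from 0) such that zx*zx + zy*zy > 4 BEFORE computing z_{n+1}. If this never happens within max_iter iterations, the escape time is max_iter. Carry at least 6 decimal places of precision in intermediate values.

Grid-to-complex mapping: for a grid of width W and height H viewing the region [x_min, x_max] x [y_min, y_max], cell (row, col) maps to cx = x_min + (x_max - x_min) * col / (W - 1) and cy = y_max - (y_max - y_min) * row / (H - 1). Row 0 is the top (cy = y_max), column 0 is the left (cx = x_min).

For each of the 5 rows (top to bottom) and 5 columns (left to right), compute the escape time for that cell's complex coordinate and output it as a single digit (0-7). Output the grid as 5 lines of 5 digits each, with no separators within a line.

Answer: 57777
77777
77777
45775
33322

Derivation:
(row=0, col=0): c = -0.7400 + 0.6500i → escape time 5
(row=0, col=1): c = -0.5200 + 0.6500i → escape time 7
(row=0, col=2): c = -0.3000 + 0.6500i → escape time 7
(row=0, col=3): c = -0.0800 + 0.6500i → escape time 7
(row=0, col=4): c = 0.1400 + 0.6500i → escape time 7
(row=1, col=0): c = -0.7400 + 0.1675i → escape time 7
(row=1, col=1): c = -0.5200 + 0.1675i → escape time 7
(row=1, col=2): c = -0.3000 + 0.1675i → escape time 7
(row=1, col=3): c = -0.0800 + 0.1675i → escape time 7
(row=1, col=4): c = 0.1400 + 0.1675i → escape time 7
(row=2, col=0): c = -0.7400 + -0.3150i → escape time 7
(row=2, col=1): c = -0.5200 + -0.3150i → escape time 7
(row=2, col=2): c = -0.3000 + -0.3150i → escape time 7
(row=2, col=3): c = -0.0800 + -0.3150i → escape time 7
(row=2, col=4): c = 0.1400 + -0.3150i → escape time 7
(row=3, col=0): c = -0.7400 + -0.7975i → escape time 4
(row=3, col=1): c = -0.5200 + -0.7975i → escape time 5
(row=3, col=2): c = -0.3000 + -0.7975i → escape time 7
(row=3, col=3): c = -0.0800 + -0.7975i → escape time 7
(row=3, col=4): c = 0.1400 + -0.7975i → escape time 5
(row=4, col=0): c = -0.7400 + -1.2800i → escape time 3
(row=4, col=1): c = -0.5200 + -1.2800i → escape time 3
(row=4, col=2): c = -0.3000 + -1.2800i → escape time 3
(row=4, col=3): c = -0.0800 + -1.2800i → escape time 2
(row=4, col=4): c = 0.1400 + -1.2800i → escape time 2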